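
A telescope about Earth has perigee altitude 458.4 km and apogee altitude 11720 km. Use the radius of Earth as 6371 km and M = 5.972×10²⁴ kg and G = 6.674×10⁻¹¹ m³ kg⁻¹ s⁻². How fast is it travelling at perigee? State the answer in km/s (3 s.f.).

μ = GM = 6.674×10⁻¹¹ × 5.972×10²⁴ = 3.986×10¹⁴ m³/s².
r_p = 6371 + 458.4 = 6829.4 km = 6.8294×10⁶ m.
r_a = 6371 + 11720 = 18091 km = 1.8091×10⁷ m.
Semi-major axis a = (r_p + r_a)/2 = 12460 km = 1.246×10⁷ m.
Vis-viva: v² = μ(2/r − 1/a) = 3.986×10¹⁴ × (2.929×10⁻⁷ − 8.026×10⁻⁸) = 8.473×10⁷ m²/s².
v = 9205 m/s = 9.205 km/s.

v ≈ 9.21 km/s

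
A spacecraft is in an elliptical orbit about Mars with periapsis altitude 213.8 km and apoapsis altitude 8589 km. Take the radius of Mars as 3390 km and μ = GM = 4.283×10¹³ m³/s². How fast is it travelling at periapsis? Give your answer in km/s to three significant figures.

r_p = 3390 + 213.8 = 3603.8 km = 3.6038×10⁶ m.
r_a = 3390 + 8589 = 11979 km = 1.1979×10⁷ m.
Semi-major axis a = (r_p + r_a)/2 = 7791.4 km = 7.791×10⁶ m.
Vis-viva: v² = μ(2/r − 1/a) = 4.283×10¹³ × (5.550×10⁻⁷ − 1.283×10⁻⁷) = 1.827×10⁷ m²/s².
v = 4275 m/s = 4.275 km/s.

v ≈ 4.27 km/s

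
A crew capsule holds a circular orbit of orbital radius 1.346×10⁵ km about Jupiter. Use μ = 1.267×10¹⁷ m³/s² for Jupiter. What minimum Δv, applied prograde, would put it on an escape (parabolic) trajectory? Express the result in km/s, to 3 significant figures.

r = 1.346×10⁵ km = 1.346×10⁸ m.
Circular speed v_c = √(μ/r) = 30680 m/s.
Escape speed v_esc = √(2μ/r) = √2 × v_c = 43390 m/s.
Δv = v_esc − v_c = 12710 m/s = 12.71 km/s.

Δv ≈ 12.7 km/s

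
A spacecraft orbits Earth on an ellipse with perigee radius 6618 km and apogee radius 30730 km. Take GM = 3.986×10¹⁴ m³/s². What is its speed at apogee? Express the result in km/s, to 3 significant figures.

Semi-major axis a = (r_p + r_a)/2 = 18674 km = 1.867×10⁷ m.
Vis-viva: v² = μ(2/r − 1/a) = 3.986×10¹⁴ × (6.508×10⁻⁸ − 5.355×10⁻⁸) = 4.597×10⁶ m²/s².
v = 2144 m/s = 2.144 km/s.

v ≈ 2.14 km/s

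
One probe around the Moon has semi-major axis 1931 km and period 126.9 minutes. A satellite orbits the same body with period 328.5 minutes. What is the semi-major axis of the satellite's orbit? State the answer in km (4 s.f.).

Kepler's third law: a³ ∝ T², so a₂ = a₁ (T₂/T₁)^(2/3).
T₂/T₁ = 2.589, (T₂/T₁)^(2/3) = 1.885.
a₂ = 1931 × 1.885 = 3641 km.

a₂ ≈ 3641 km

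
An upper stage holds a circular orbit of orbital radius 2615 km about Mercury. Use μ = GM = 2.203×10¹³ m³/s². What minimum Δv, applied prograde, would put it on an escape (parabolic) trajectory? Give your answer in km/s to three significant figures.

r = 2615 km = 2.615×10⁶ m.
Circular speed v_c = √(μ/r) = 2902 m/s.
Escape speed v_esc = √(2μ/r) = √2 × v_c = 4105 m/s.
Δv = v_esc − v_c = 1202 m/s = 1.202 km/s.

Δv ≈ 1.20 km/s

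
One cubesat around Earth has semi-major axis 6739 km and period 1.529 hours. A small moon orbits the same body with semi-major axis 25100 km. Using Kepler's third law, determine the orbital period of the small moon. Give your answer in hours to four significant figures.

T₂ ≈ 10.99 hours

Kepler's third law: T² ∝ a³, so T₂ = T₁ (a₂/a₁)^(3/2).
a₂/a₁ = 3.725, (a₂/a₁)^(3/2) = 7.188.
T₂ = 1.529 × 7.188 = 10.99 hours.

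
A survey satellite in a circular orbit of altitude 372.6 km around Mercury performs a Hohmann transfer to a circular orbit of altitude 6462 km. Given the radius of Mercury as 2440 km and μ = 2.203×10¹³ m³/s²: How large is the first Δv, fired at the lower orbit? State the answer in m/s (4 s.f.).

Δv ≈ 651.6 m/s

r₁ = 2440 + 372.6 = 2812.6 km = 2.8126×10⁶ m.
r₂ = 2440 + 6462 = 8902.0 km = 8.9020×10⁶ m.
Transfer ellipse a_t = (r₁ + r₂)/2 = 5.857×10⁶ m.
At r₁: circular v_c1 = √(μ/r₁) = 2799 m/s; transfer-periherm v_p = √[μ(2/r₁ − 1/a_t)] = 3450 m/s.
Δv₁ = v_p − v_c1 = 651.6 m/s.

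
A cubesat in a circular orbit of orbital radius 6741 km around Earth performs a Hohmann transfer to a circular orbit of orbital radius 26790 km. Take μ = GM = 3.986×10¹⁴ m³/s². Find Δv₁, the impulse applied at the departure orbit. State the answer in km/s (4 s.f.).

Δv ≈ 2.031 km/s

r₁ = 6741 km = 6.741×10⁶ m.
r₂ = 26790 km = 2.679×10⁷ m.
Transfer ellipse a_t = (r₁ + r₂)/2 = 1.677×10⁷ m.
At r₁: circular v_c1 = √(μ/r₁) = 7690 m/s; transfer-perigee v_p = √[μ(2/r₁ − 1/a_t)] = 9720 m/s.
Δv₁ = v_p − v_c1 = 2031 m/s.
= 2.031 km/s.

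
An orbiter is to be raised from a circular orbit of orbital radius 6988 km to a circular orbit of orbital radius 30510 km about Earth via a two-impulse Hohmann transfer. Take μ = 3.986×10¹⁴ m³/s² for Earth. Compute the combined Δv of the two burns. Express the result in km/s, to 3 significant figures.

r₁ = 6988 km = 6.988×10⁶ m.
r₂ = 30510 km = 3.051×10⁷ m.
Transfer ellipse a_t = (r₁ + r₂)/2 = 1.875×10⁷ m.
At r₁: circular v_c1 = √(μ/r₁) = 7553 m/s; transfer-perigee v_p = √[μ(2/r₁ − 1/a_t)] = 9634 m/s.
Δv₁ = v_p − v_c1 = 2082 m/s.
At r₂: circular v_c2 = √(μ/r₂) = 3614 m/s; transfer-apogee v_a = √[μ(2/r₂ − 1/a_t)] = 2207 m/s.
Δv₂ = v_c2 − v_a = 1408 m/s.
Total Δv = Δv₁ + Δv₂ = 3490 m/s = 3.490 km/s.

Δv_total ≈ 3.49 km/s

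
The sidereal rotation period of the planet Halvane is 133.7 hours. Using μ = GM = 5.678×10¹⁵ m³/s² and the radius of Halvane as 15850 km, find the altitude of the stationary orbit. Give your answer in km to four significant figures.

h_sync ≈ 3.059×10⁵ km

T = 133.7 hours = 4.813×10⁵ s.
A synchronous orbit has period T, so by Kepler's third law a = (μT²/4π²)^(1/3).
μT²/4π² = 5.678×10¹⁵ × (4.813×10⁵)² / 39.48 = 3.332×10²⁵ m³.
a = 3.218×10⁸ m = 3.2179×10⁵ km.
Altitude h = a − R = 3.2179×10⁵ − 15850 = 3.0594×10⁵ km.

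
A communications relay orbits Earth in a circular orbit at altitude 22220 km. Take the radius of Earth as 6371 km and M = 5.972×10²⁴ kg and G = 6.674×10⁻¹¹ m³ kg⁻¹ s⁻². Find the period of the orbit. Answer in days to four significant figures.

μ = GM = 6.674×10⁻¹¹ × 5.972×10²⁴ = 3.986×10¹⁴ m³/s².
r = 6371 + 22220 = 28591 km = 2.8591×10⁷ m.
Kepler's third law: T = 2π√(r³/μ) = 2π√((2.859×10⁷)³ / 3.986×10¹⁴).
r³/μ = 5.864×10⁷ s², so T = 2π × 7.658×10³ = 4.811×10⁴ s.
Converting: 4.811×10⁴ s ÷ 86400 = 0.5569 days.

T ≈ 0.5569 days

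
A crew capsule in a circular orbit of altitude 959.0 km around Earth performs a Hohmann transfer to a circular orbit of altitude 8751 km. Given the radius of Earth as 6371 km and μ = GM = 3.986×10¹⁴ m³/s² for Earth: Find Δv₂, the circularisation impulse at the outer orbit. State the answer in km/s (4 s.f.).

Δv ≈ 0.9855 km/s

r₁ = 6371 + 959.0 = 7330.0 km = 7.3300×10⁶ m.
r₂ = 6371 + 8751 = 15122 km = 1.5122×10⁷ m.
Transfer ellipse a_t = (r₁ + r₂)/2 = 1.123×10⁷ m.
At r₁: circular v_c1 = √(μ/r₁) = 7374 m/s; transfer-perigee v_p = √[μ(2/r₁ − 1/a_t)] = 8559 m/s.
At r₂: circular v_c2 = √(μ/r₂) = 5134 m/s; transfer-apogee v_a = √[μ(2/r₂ − 1/a_t)] = 4149 m/s.
Δv₂ = v_c2 − v_a = 985.5 m/s.
= 0.9855 km/s.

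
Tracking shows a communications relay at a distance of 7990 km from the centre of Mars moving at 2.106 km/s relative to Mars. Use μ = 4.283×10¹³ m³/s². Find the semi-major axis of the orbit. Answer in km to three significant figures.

r = 7.990×10⁶ m.
Vis-viva rearranged: 1/a = 2/r − v²/μ = 2.503×10⁻⁷ − 1.036×10⁻⁷ = 1.468×10⁻⁷ m⁻¹.
a = 6.814×10⁶ m = 6813.9 km.

a ≈ 6810 km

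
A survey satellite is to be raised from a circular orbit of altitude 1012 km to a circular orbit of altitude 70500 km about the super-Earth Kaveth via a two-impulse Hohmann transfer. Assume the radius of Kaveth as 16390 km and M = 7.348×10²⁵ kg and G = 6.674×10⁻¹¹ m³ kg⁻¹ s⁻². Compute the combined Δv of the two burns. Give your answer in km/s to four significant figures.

Δv_total ≈ 8.055 km/s

μ = GM = 6.674×10⁻¹¹ × 7.348×10²⁵ = 4.904×10¹⁵ m³/s².
r₁ = 16390 + 1012 = 17402 km = 1.7402×10⁷ m.
r₂ = 16390 + 70500 = 86890 km = 8.6890×10⁷ m.
Transfer ellipse a_t = (r₁ + r₂)/2 = 5.215×10⁷ m.
At r₁: circular v_c1 = √(μ/r₁) = 16790 m/s; transfer-periapsis v_p = √[μ(2/r₁ − 1/a_t)] = 21670 m/s.
Δv₁ = v_p − v_c1 = 4882 m/s.
At r₂: circular v_c2 = √(μ/r₂) = 7513 m/s; transfer-apoapsis v_a = √[μ(2/r₂ − 1/a_t)] = 4340 m/s.
Δv₂ = v_c2 − v_a = 3173 m/s.
Total Δv = Δv₁ + Δv₂ = 8055 m/s = 8.055 km/s.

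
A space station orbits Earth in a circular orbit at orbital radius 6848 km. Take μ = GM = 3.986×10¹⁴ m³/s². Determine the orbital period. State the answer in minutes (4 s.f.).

T ≈ 94.00 minutes

r = 6848 km = 6.848×10⁶ m.
Kepler's third law: T = 2π√(r³/μ) = 2π√((6.848×10⁶)³ / 3.986×10¹⁴).
r³/μ = 8.057×10⁵ s², so T = 2π × 8.976×10² = 5.640×10³ s.
Converting: 5.640×10³ s ÷ 60.00 = 94.00 minutes.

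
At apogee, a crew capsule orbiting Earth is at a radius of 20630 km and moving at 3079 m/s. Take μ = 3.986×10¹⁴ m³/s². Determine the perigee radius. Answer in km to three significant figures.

perigee radius ≈ 6710 km

r_a = 2.063×10⁷ m.
Specific energy ε = v²/2 − μ/r = -1.458×10⁷ J/kg, so a = −μ/(2ε) = 1.367×10⁷ m.
The apsides satisfy r_p + r_a = 2a, so the perigee radius is 2a − r_a = 6.706×10⁶ m = 6706.5 km.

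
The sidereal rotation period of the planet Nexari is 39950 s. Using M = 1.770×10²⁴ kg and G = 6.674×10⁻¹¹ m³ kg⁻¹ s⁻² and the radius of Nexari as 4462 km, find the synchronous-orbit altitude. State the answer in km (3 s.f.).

h_sync ≈ 12400 km

μ = GM = 6.674×10⁻¹¹ × 1.770×10²⁴ = 1.181×10¹⁴ m³/s².
A synchronous orbit has period T, so by Kepler's third law a = (μT²/4π²)^(1/3).
μT²/4π² = 1.181×10¹⁴ × (3.995×10⁴)² / 39.48 = 4.776×10²¹ m³.
a = 1.684×10⁷ m = 16840 km.
Altitude h = a − R = 16840 − 4462 = 12378 km.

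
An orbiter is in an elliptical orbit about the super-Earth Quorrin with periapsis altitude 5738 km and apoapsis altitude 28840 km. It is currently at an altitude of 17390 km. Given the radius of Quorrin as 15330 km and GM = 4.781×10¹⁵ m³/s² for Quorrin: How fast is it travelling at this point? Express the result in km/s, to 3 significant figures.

v ≈ 12.1 km/s

r_p = 15330 + 5738 = 21068 km = 2.1068×10⁷ m.
r_a = 15330 + 28840 = 44170 km = 4.4170×10⁷ m.
r = 15330 + 17390 = 32720 km = 3.272×10⁷ m.
Semi-major axis a = (r_p + r_a)/2 = 32619 km = 3.262×10⁷ m.
Vis-viva: v² = μ(2/r − 1/a) = 4.781×10¹⁵ × (6.112×10⁻⁸ − 3.066×10⁻⁸) = 1.457×10⁸ m²/s².
v = 12070 m/s = 12.07 km/s.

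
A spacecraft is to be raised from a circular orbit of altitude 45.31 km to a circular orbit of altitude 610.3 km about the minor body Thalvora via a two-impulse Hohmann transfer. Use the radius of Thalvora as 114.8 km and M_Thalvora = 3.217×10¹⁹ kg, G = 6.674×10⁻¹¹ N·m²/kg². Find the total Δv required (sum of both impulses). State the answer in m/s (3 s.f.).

μ = GM = 6.674×10⁻¹¹ × 3.217×10¹⁹ = 2.147×10⁹ m³/s².
r₁ = 114.8 + 45.31 = 160.11 km = 1.6011×10⁵ m.
r₂ = 114.8 + 610.3 = 725.10 km = 7.2510×10⁵ m.
Transfer ellipse a_t = (r₁ + r₂)/2 = 4.426×10⁵ m.
At r₁: circular v_c1 = √(μ/r₁) = 115.8 m/s; transfer-periapsis v_p = √[μ(2/r₁ − 1/a_t)] = 148.2 m/s.
Δv₁ = v_p − v_c1 = 32.42 m/s.
At r₂: circular v_c2 = √(μ/r₂) = 54.42 m/s; transfer-apoapsis v_a = √[μ(2/r₂ − 1/a_t)] = 32.73 m/s.
Δv₂ = v_c2 − v_a = 21.69 m/s.
Total Δv = Δv₁ + Δv₂ = 54.10 m/s.

Δv_total ≈ 54.1 m/s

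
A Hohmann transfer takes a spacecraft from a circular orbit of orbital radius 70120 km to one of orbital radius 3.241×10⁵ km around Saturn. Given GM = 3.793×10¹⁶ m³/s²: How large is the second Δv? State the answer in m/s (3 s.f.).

r₁ = 70120 km = 7.012×10⁷ m.
r₂ = 3.241×10⁵ km = 3.241×10⁸ m.
Transfer ellipse a_t = (r₁ + r₂)/2 = 1.971×10⁸ m.
At r₁: circular v_c1 = √(μ/r₁) = 23260 m/s; transfer-perikrone v_p = √[μ(2/r₁ − 1/a_t)] = 29820 m/s.
At r₂: circular v_c2 = √(μ/r₂) = 10820 m/s; transfer-apokrone v_a = √[μ(2/r₂ − 1/a_t)] = 6452 m/s.
Δv₂ = v_c2 − v_a = 4366 m/s.

Δv ≈ 4370 m/s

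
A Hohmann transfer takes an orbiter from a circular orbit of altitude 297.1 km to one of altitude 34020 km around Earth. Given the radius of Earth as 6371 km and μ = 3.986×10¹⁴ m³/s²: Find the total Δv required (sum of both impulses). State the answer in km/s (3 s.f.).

r₁ = 6371 + 297.1 = 6668.1 km = 6.6681×10⁶ m.
r₂ = 6371 + 34020 = 40391 km = 4.0391×10⁷ m.
Transfer ellipse a_t = (r₁ + r₂)/2 = 2.353×10⁷ m.
At r₁: circular v_c1 = √(μ/r₁) = 7732 m/s; transfer-perigee v_p = √[μ(2/r₁ − 1/a_t)] = 10130 m/s.
Δv₁ = v_p − v_c1 = 2398 m/s.
At r₂: circular v_c2 = √(μ/r₂) = 3141 m/s; transfer-apogee v_a = √[μ(2/r₂ − 1/a_t)] = 1672 m/s.
Δv₂ = v_c2 − v_a = 1469 m/s.
Total Δv = Δv₁ + Δv₂ = 3867 m/s = 3.867 km/s.

Δv_total ≈ 3.87 km/s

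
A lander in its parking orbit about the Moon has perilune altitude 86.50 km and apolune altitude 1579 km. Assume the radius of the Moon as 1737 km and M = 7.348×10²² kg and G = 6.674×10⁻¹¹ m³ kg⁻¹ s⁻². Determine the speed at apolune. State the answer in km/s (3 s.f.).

μ = GM = 6.674×10⁻¹¹ × 7.348×10²² = 4.904×10¹² m³/s².
r_p = 1737 + 86.50 = 1823.5 km = 1.8235×10⁶ m.
r_a = 1737 + 1579 = 3316.0 km = 3.3160×10⁶ m.
Semi-major axis a = (r_p + r_a)/2 = 2569.8 km = 2.570×10⁶ m.
Vis-viva: v² = μ(2/r − 1/a) = 4.904×10¹² × (6.031×10⁻⁷ − 3.891×10⁻⁷) = 1.049×10⁶ m²/s².
v = 1024 m/s = 1.024 km/s.

v ≈ 1.02 km/s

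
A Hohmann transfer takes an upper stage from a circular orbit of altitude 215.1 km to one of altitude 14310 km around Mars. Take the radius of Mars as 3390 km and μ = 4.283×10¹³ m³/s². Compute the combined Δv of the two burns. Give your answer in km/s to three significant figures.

Δv_total ≈ 1.65 km/s

r₁ = 3390 + 215.1 = 3605.1 km = 3.6051×10⁶ m.
r₂ = 3390 + 14310 = 17700 km = 1.7700×10⁷ m.
Transfer ellipse a_t = (r₁ + r₂)/2 = 1.065×10⁷ m.
At r₁: circular v_c1 = √(μ/r₁) = 3447 m/s; transfer-periapsis v_p = √[μ(2/r₁ − 1/a_t)] = 4443 m/s.
Δv₁ = v_p − v_c1 = 996.2 m/s.
At r₂: circular v_c2 = √(μ/r₂) = 1556 m/s; transfer-apoapsis v_a = √[μ(2/r₂ − 1/a_t)] = 904.9 m/s.
Δv₂ = v_c2 − v_a = 650.6 m/s.
Total Δv = Δv₁ + Δv₂ = 1647 m/s = 1.647 km/s.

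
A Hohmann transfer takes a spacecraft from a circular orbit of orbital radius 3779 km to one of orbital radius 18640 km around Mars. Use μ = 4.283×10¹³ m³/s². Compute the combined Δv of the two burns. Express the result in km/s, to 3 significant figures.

Δv_total ≈ 1.61 km/s

r₁ = 3779 km = 3.779×10⁶ m.
r₂ = 18640 km = 1.864×10⁷ m.
Transfer ellipse a_t = (r₁ + r₂)/2 = 1.121×10⁷ m.
At r₁: circular v_c1 = √(μ/r₁) = 3367 m/s; transfer-periapsis v_p = √[μ(2/r₁ − 1/a_t)] = 4341 m/s.
Δv₁ = v_p − v_c1 = 974.7 m/s.
At r₂: circular v_c2 = √(μ/r₂) = 1516 m/s; transfer-apoapsis v_a = √[μ(2/r₂ − 1/a_t)] = 880.1 m/s.
Δv₂ = v_c2 − v_a = 635.7 m/s.
Total Δv = Δv₁ + Δv₂ = 1610 m/s = 1.610 km/s.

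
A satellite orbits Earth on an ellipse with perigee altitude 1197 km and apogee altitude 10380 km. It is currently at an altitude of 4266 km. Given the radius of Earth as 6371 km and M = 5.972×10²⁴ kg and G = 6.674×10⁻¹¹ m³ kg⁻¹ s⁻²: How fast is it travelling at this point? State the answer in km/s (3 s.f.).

μ = GM = 6.674×10⁻¹¹ × 5.972×10²⁴ = 3.986×10¹⁴ m³/s².
r_p = 6371 + 1197 = 7568.0 km = 7.5680×10⁶ m.
r_a = 6371 + 10380 = 16751 km = 1.6751×10⁷ m.
r = 6371 + 4266 = 10637 km = 1.064×10⁷ m.
Semi-major axis a = (r_p + r_a)/2 = 12160 km = 1.216×10⁷ m.
Vis-viva: v² = μ(2/r − 1/a) = 3.986×10¹⁴ × (1.880×10⁻⁷ − 8.224×10⁻⁸) = 4.216×10⁷ m²/s².
v = 6493 m/s = 6.493 km/s.

v ≈ 6.49 km/s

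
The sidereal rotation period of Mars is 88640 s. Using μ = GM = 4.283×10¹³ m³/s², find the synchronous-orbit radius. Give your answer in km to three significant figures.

A synchronous orbit has period T, so by Kepler's third law a = (μT²/4π²)^(1/3).
μT²/4π² = 4.283×10¹³ × (8.864×10⁴)² / 39.48 = 8.524×10²¹ m³.
a = 2.043×10⁷ m = 20428 km.

r_sync ≈ 20400 km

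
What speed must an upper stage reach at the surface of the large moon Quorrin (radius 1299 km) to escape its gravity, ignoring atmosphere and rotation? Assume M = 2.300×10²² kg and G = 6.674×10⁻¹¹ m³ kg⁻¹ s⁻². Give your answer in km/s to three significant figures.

μ = GM = 6.674×10⁻¹¹ × 2.300×10²² = 1.535×10¹² m³/s².
r = R = 1.299×10⁶ m.
Escape speed v_esc = √(2μ/r) = √(2 × 1.535×10¹² / 1.299×10⁶) = √(2.363×10⁶) = 1537 m/s.
= 1.537 km/s.

v_esc ≈ 1.54 km/s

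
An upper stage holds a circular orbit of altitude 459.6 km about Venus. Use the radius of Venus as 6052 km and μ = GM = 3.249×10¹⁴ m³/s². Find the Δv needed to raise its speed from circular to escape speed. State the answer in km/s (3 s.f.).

r = 6052 + 459.6 = 6511.6 km = 6.5116×10⁶ m.
Circular speed v_c = √(μ/r) = 7064 m/s.
Escape speed v_esc = √(2μ/r) = √2 × v_c = 9990 m/s.
Δv = v_esc − v_c = 2926 m/s = 2.926 km/s.

Δv ≈ 2.93 km/s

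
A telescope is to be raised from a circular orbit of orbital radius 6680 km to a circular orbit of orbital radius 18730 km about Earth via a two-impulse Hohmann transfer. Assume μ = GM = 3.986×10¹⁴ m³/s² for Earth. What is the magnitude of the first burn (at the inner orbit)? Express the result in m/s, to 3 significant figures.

Δv ≈ 1650 m/s

r₁ = 6680 km = 6.680×10⁶ m.
r₂ = 18730 km = 1.873×10⁷ m.
Transfer ellipse a_t = (r₁ + r₂)/2 = 1.270×10⁷ m.
At r₁: circular v_c1 = √(μ/r₁) = 7725 m/s; transfer-perigee v_p = √[μ(2/r₁ − 1/a_t)] = 9379 m/s.
Δv₁ = v_p − v_c1 = 1654 m/s.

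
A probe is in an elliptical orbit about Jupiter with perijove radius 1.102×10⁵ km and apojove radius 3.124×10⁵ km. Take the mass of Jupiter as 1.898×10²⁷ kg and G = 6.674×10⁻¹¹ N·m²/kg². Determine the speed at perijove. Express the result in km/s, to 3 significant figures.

μ = GM = 6.674×10⁻¹¹ × 1.898×10²⁷ = 1.267×10¹⁷ m³/s².
Semi-major axis a = (r_p + r_a)/2 = 2.1130×10⁵ km = 2.113×10⁸ m.
Vis-viva: v² = μ(2/r − 1/a) = 1.267×10¹⁷ × (1.815×10⁻⁸ − 4.733×10⁻⁹) = 1.699×10⁹ m²/s².
v = 41220 m/s = 41.22 km/s.

v ≈ 41.2 km/s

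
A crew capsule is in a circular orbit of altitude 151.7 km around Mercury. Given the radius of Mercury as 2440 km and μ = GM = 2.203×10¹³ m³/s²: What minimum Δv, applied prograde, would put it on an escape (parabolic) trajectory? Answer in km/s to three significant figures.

Δv ≈ 1.21 km/s

r = 2440 + 151.7 = 2591.7 km = 2.5917×10⁶ m.
Circular speed v_c = √(μ/r) = 2916 m/s.
Escape speed v_esc = √(2μ/r) = √2 × v_c = 4123 m/s.
Δv = v_esc − v_c = 1208 m/s = 1.208 km/s.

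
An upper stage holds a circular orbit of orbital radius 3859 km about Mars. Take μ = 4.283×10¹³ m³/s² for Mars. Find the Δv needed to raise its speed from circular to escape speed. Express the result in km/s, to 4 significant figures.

Δv ≈ 1.380 km/s

r = 3859 km = 3.859×10⁶ m.
Circular speed v_c = √(μ/r) = 3331 m/s.
Escape speed v_esc = √(2μ/r) = √2 × v_c = 4711 m/s.
Δv = v_esc − v_c = 1380 m/s = 1.380 km/s.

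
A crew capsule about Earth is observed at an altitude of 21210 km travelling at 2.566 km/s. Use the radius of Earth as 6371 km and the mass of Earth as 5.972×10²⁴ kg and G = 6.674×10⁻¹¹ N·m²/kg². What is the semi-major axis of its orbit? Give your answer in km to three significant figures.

μ = GM = 6.674×10⁻¹¹ × 5.972×10²⁴ = 3.986×10¹⁴ m³/s².
r = 6371 + 21210 = 27581 km = 2.758×10⁷ m.
Vis-viva rearranged: 1/a = 2/r − v²/μ = 7.251×10⁻⁸ − 1.652×10⁻⁸ = 5.599×10⁻⁸ m⁻¹.
a = 1.786×10⁷ m = 17859 km.

a ≈ 17900 km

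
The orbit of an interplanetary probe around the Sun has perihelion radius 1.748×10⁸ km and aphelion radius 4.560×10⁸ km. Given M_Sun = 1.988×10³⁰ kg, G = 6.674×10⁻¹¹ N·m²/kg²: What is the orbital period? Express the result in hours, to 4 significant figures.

T ≈ 26840 hours

μ = GM = 6.674×10⁻¹¹ × 1.988×10³⁰ = 1.327×10²⁰ m³/s².
Semi-major axis a = (r_p + r_a)/2 = (1.7480×10⁸ + 4.5600×10⁸)/2 = 3.1540×10⁸ km = 3.154×10¹¹ m.
By Kepler's third law T = 2π√(a³/μ) = 2π × 1.538×10⁷ = 9.662×10⁷ s.
= 26840 hours.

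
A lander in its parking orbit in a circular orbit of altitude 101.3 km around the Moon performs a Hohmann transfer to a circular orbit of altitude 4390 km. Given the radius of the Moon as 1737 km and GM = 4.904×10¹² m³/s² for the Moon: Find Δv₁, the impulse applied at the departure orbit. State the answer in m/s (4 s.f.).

Δv ≈ 392.5 m/s

r₁ = 1737 + 101.3 = 1838.3 km = 1.8383×10⁶ m.
r₂ = 1737 + 4390 = 6127.0 km = 6.1270×10⁶ m.
Transfer ellipse a_t = (r₁ + r₂)/2 = 3.983×10⁶ m.
At r₁: circular v_c1 = √(μ/r₁) = 1633 m/s; transfer-perilune v_p = √[μ(2/r₁ − 1/a_t)] = 2026 m/s.
Δv₁ = v_p − v_c1 = 392.5 m/s.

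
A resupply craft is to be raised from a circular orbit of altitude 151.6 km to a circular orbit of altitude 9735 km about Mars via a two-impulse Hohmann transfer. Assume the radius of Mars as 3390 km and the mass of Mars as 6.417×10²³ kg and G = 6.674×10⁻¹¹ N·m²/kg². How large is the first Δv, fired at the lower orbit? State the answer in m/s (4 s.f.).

μ = GM = 6.674×10⁻¹¹ × 6.417×10²³ = 4.283×10¹³ m³/s².
r₁ = 3390 + 151.6 = 3541.6 km = 3.5416×10⁶ m.
r₂ = 3390 + 9735 = 13125 km = 1.3125×10⁷ m.
Transfer ellipse a_t = (r₁ + r₂)/2 = 8.333×10⁶ m.
At r₁: circular v_c1 = √(μ/r₁) = 3477 m/s; transfer-periapsis v_p = √[μ(2/r₁ − 1/a_t)] = 4364 m/s.
Δv₁ = v_p − v_c1 = 886.7 m/s.

Δv ≈ 886.7 m/s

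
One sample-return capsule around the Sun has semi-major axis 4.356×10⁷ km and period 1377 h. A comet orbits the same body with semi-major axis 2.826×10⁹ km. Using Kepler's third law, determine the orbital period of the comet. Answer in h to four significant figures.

Kepler's third law: T² ∝ a³, so T₂ = T₁ (a₂/a₁)^(3/2).
a₂/a₁ = 64.88, (a₂/a₁)^(3/2) = 522.5.
T₂ = 1377 × 522.5 = 7.195×10⁵ h.

T₂ ≈ 7.195×10⁵ h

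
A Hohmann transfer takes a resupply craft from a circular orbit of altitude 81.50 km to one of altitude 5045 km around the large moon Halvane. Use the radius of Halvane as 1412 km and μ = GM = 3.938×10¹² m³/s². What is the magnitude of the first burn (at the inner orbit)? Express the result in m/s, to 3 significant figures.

Δv ≈ 446 m/s

r₁ = 1412 + 81.50 = 1493.5 km = 1.4935×10⁶ m.
r₂ = 1412 + 5045 = 6457.0 km = 6.4570×10⁶ m.
Transfer ellipse a_t = (r₁ + r₂)/2 = 3.975×10⁶ m.
At r₁: circular v_c1 = √(μ/r₁) = 1624 m/s; transfer-periapsis v_p = √[μ(2/r₁ − 1/a_t)] = 2070 m/s.
Δv₁ = v_p − v_c1 = 445.7 m/s.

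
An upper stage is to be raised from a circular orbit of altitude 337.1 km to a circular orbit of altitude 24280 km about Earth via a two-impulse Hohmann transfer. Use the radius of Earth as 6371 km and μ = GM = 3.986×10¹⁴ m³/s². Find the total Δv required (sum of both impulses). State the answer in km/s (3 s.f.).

Δv_total ≈ 3.61 km/s

r₁ = 6371 + 337.1 = 6708.1 km = 6.7081×10⁶ m.
r₂ = 6371 + 24280 = 30651 km = 3.0651×10⁷ m.
Transfer ellipse a_t = (r₁ + r₂)/2 = 1.868×10⁷ m.
At r₁: circular v_c1 = √(μ/r₁) = 7708 m/s; transfer-perigee v_p = √[μ(2/r₁ − 1/a_t)] = 9874 m/s.
Δv₁ = v_p − v_c1 = 2166 m/s.
At r₂: circular v_c2 = √(μ/r₂) = 3606 m/s; transfer-apogee v_a = √[μ(2/r₂ − 1/a_t)] = 2161 m/s.
Δv₂ = v_c2 − v_a = 1445 m/s.
Total Δv = Δv₁ + Δv₂ = 3611 m/s = 3.611 km/s.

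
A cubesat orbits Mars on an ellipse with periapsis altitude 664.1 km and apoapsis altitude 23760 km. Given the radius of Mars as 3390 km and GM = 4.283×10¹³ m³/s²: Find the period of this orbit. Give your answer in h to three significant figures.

T ≈ 16.4 h

r_p = 3390 + 664.1 = 4054.1 km = 4.0541×10⁶ m.
r_a = 3390 + 23760 = 27150 km = 2.7150×10⁷ m.
Semi-major axis a = (r_p + r_a)/2 = (4054.1 + 27150)/2 = 15602 km = 1.560×10⁷ m.
By Kepler's third law T = 2π√(a³/μ) = 2π × 9.417×10³ = 5.917×10⁴ s.
= 16.44 h.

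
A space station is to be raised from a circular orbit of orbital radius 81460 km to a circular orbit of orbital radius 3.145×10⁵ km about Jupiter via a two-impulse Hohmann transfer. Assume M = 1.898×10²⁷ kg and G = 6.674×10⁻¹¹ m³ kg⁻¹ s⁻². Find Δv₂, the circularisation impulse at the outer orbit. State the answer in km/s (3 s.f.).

μ = GM = 6.674×10⁻¹¹ × 1.898×10²⁷ = 1.267×10¹⁷ m³/s².
r₁ = 81460 km = 8.146×10⁷ m.
r₂ = 3.145×10⁵ km = 3.145×10⁸ m.
Transfer ellipse a_t = (r₁ + r₂)/2 = 1.980×10⁸ m.
At r₁: circular v_c1 = √(μ/r₁) = 39430 m/s; transfer-perijove v_p = √[μ(2/r₁ − 1/a_t)] = 49700 m/s.
At r₂: circular v_c2 = √(μ/r₂) = 20070 m/s; transfer-apojove v_a = √[μ(2/r₂ − 1/a_t)] = 12870 m/s.
Δv₂ = v_c2 − v_a = 7196 m/s.
= 7.196 km/s.

Δv ≈ 7.20 km/s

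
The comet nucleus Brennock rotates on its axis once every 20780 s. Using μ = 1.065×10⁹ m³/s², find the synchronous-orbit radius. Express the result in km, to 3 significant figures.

A synchronous orbit has period T, so by Kepler's third law a = (μT²/4π²)^(1/3).
μT²/4π² = 1.065×10⁹ × (2.078×10⁴)² / 39.48 = 1.165×10¹⁶ m³.
a = 2.267×10⁵ m = 226.69 km.

r_sync ≈ 227 km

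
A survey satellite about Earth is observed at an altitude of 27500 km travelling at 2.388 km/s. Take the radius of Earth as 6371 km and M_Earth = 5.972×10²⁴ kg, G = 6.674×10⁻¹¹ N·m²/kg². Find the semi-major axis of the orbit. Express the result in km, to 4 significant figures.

a ≈ 22350 km

μ = GM = 6.674×10⁻¹¹ × 5.972×10²⁴ = 3.986×10¹⁴ m³/s².
r = 6371 + 27500 = 33871 km = 3.387×10⁷ m.
Specific orbital energy ε = v²/2 − μ/r = (2388)²/2 − 3.986×10¹⁴/3.387×10⁷ = -8.916×10⁶ J/kg.
Since ε = −μ/(2a), a = −μ/(2ε) = 2.235×10⁷ m = 22351 km.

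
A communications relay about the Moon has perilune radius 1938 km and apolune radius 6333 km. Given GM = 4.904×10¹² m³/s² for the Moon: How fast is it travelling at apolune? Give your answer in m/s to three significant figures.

Semi-major axis a = (r_p + r_a)/2 = 4135.5 km = 4.136×10⁶ m.
Vis-viva: v² = μ(2/r − 1/a) = 4.904×10¹² × (3.158×10⁻⁷ − 2.418×10⁻⁷) = 3.629×10⁵ m²/s².
v = 602.4 m/s.

v ≈ 602 m/s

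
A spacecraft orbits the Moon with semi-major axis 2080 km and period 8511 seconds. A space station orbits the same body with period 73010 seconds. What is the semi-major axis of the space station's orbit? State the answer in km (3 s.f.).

Kepler's third law: a³ ∝ T², so a₂ = a₁ (T₂/T₁)^(2/3).
T₂/T₁ = 8.578, (T₂/T₁)^(2/3) = 4.191.
a₂ = 2080 × 4.191 = 8716 km.

a₂ ≈ 8720 km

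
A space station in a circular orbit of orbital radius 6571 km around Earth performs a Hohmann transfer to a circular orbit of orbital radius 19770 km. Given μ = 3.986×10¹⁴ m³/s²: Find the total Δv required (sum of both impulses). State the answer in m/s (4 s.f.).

Δv_total ≈ 3072 m/s

r₁ = 6571 km = 6.571×10⁶ m.
r₂ = 19770 km = 1.977×10⁷ m.
Transfer ellipse a_t = (r₁ + r₂)/2 = 1.317×10⁷ m.
At r₁: circular v_c1 = √(μ/r₁) = 7788 m/s; transfer-perigee v_p = √[μ(2/r₁ − 1/a_t)] = 9542 m/s.
Δv₁ = v_p − v_c1 = 1754 m/s.
At r₂: circular v_c2 = √(μ/r₂) = 4490 m/s; transfer-apogee v_a = √[μ(2/r₂ − 1/a_t)] = 3172 m/s.
Δv₂ = v_c2 − v_a = 1319 m/s.
Total Δv = Δv₁ + Δv₂ = 3072 m/s.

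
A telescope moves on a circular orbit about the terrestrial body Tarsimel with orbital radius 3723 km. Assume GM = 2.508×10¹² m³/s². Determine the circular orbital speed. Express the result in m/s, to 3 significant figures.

v ≈ 821 m/s

r = 3723 km = 3.723×10⁶ m.
For a circular orbit v = √(μ/r) = √(2.508×10¹² / 3.723×10⁶) = √(6.737×10⁵) = 820.8 m/s.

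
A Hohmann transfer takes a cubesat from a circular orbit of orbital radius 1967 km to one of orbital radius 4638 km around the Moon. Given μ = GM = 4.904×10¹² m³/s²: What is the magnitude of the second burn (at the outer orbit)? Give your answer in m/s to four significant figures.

Δv ≈ 234.7 m/s

r₁ = 1967 km = 1.967×10⁶ m.
r₂ = 4638 km = 4.638×10⁶ m.
Transfer ellipse a_t = (r₁ + r₂)/2 = 3.302×10⁶ m.
At r₁: circular v_c1 = √(μ/r₁) = 1579 m/s; transfer-perilune v_p = √[μ(2/r₁ − 1/a_t)] = 1871 m/s.
At r₂: circular v_c2 = √(μ/r₂) = 1028 m/s; transfer-apolune v_a = √[μ(2/r₂ − 1/a_t)] = 793.6 m/s.
Δv₂ = v_c2 − v_a = 234.7 m/s.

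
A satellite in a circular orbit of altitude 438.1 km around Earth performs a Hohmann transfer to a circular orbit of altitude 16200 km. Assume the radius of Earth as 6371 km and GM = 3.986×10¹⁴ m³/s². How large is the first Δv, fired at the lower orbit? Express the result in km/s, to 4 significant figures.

Δv ≈ 1.833 km/s

r₁ = 6371 + 438.1 = 6809.1 km = 6.8091×10⁶ m.
r₂ = 6371 + 16200 = 22571 km = 2.2571×10⁷ m.
Transfer ellipse a_t = (r₁ + r₂)/2 = 1.469×10⁷ m.
At r₁: circular v_c1 = √(μ/r₁) = 7651 m/s; transfer-perigee v_p = √[μ(2/r₁ − 1/a_t)] = 9484 m/s.
Δv₁ = v_p − v_c1 = 1833 m/s.
= 1.833 km/s.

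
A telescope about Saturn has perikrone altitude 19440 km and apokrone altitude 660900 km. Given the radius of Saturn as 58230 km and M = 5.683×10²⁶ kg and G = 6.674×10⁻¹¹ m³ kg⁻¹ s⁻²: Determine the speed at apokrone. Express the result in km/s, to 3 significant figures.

μ = GM = 6.674×10⁻¹¹ × 5.683×10²⁶ = 3.793×10¹⁶ m³/s².
r_p = 58230 + 19440 = 77670 km = 7.7670×10⁷ m.
r_a = 58230 + 660900 = 719130 km = 7.1913×10⁸ m.
Semi-major axis a = (r_p + r_a)/2 = 3.9840×10⁵ km = 3.984×10⁸ m.
Vis-viva: v² = μ(2/r − 1/a) = 3.793×10¹⁶ × (2.781×10⁻⁹ − 2.510×10⁻⁹) = 1.028×10⁷ m²/s².
v = 3207 m/s = 3.207 km/s.

v ≈ 3.21 km/s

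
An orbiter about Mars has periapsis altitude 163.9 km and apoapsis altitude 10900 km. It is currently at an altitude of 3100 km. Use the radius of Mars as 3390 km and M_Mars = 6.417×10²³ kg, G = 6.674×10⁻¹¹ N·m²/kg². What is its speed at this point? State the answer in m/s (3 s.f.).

v ≈ 2900 m/s

μ = GM = 6.674×10⁻¹¹ × 6.417×10²³ = 4.283×10¹³ m³/s².
r_p = 3390 + 163.9 = 3553.9 km = 3.5539×10⁶ m.
r_a = 3390 + 10900 = 14290 km = 1.4290×10⁷ m.
r = 3390 + 3100 = 6490.0 km = 6.490×10⁶ m.
Semi-major axis a = (r_p + r_a)/2 = 8922.0 km = 8.922×10⁶ m.
Vis-viva: v² = μ(2/r − 1/a) = 4.283×10¹³ × (3.082×10⁻⁷ − 1.121×10⁻⁷) = 8.398×10⁶ m²/s².
v = 2898 m/s.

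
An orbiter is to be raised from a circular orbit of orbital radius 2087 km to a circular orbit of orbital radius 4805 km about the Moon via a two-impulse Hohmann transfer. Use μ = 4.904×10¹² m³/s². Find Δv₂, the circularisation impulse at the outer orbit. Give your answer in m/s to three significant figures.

Δv ≈ 224 m/s

r₁ = 2087 km = 2.087×10⁶ m.
r₂ = 4805 km = 4.805×10⁶ m.
Transfer ellipse a_t = (r₁ + r₂)/2 = 3.446×10⁶ m.
At r₁: circular v_c1 = √(μ/r₁) = 1533 m/s; transfer-perilune v_p = √[μ(2/r₁ − 1/a_t)] = 1810 m/s.
At r₂: circular v_c2 = √(μ/r₂) = 1010 m/s; transfer-apolune v_a = √[μ(2/r₂ − 1/a_t)] = 786.2 m/s.
Δv₂ = v_c2 − v_a = 224.1 m/s.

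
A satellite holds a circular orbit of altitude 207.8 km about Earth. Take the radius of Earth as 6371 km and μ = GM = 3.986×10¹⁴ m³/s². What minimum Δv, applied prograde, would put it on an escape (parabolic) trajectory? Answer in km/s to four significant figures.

Δv ≈ 3.224 km/s

r = 6371 + 207.8 = 6578.8 km = 6.5788×10⁶ m.
Circular speed v_c = √(μ/r) = 7784 m/s.
Escape speed v_esc = √(2μ/r) = √2 × v_c = 11010 m/s.
Δv = v_esc − v_c = 3224 m/s = 3.224 km/s.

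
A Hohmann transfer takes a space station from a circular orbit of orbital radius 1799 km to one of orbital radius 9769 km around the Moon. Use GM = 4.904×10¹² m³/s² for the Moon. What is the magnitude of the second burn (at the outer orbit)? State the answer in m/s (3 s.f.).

r₁ = 1799 km = 1.799×10⁶ m.
r₂ = 9769 km = 9.769×10⁶ m.
Transfer ellipse a_t = (r₁ + r₂)/2 = 5.784×10⁶ m.
At r₁: circular v_c1 = √(μ/r₁) = 1651 m/s; transfer-perilune v_p = √[μ(2/r₁ − 1/a_t)] = 2146 m/s.
At r₂: circular v_c2 = √(μ/r₂) = 708.5 m/s; transfer-apolune v_a = √[μ(2/r₂ − 1/a_t)] = 395.1 m/s.
Δv₂ = v_c2 − v_a = 313.4 m/s.

Δv ≈ 313 m/s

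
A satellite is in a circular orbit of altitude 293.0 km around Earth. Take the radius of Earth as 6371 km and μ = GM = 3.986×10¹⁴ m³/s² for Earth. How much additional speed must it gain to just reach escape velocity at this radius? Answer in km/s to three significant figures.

Δv ≈ 3.20 km/s

r = 6371 + 293.0 = 6664.0 km = 6.6640×10⁶ m.
Circular speed v_c = √(μ/r) = 7734 m/s.
Escape speed v_esc = √(2μ/r) = √2 × v_c = 10940 m/s.
Δv = v_esc − v_c = 3204 m/s = 3.204 km/s.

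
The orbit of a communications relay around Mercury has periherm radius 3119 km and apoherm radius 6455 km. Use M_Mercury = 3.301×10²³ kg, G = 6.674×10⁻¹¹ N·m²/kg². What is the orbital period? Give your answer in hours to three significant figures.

T ≈ 3.89 hours

μ = GM = 6.674×10⁻¹¹ × 3.301×10²³ = 2.203×10¹³ m³/s².
Semi-major axis a = (r_p + r_a)/2 = (3119.0 + 6455.0)/2 = 4787.0 km = 4.787×10⁶ m.
By Kepler's third law T = 2π√(a³/μ) = 2π × 2.231×10³ = 1.402×10⁴ s.
= 3.895 hours.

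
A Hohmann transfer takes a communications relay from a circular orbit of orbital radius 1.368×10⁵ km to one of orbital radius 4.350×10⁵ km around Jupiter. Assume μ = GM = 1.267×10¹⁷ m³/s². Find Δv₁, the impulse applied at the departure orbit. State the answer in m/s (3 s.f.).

Δv ≈ 7110 m/s

r₁ = 1.368×10⁵ km = 1.368×10⁸ m.
r₂ = 4.350×10⁵ km = 4.350×10⁸ m.
Transfer ellipse a_t = (r₁ + r₂)/2 = 2.859×10⁸ m.
At r₁: circular v_c1 = √(μ/r₁) = 30430 m/s; transfer-perijove v_p = √[μ(2/r₁ − 1/a_t)] = 37540 m/s.
Δv₁ = v_p − v_c1 = 7106 m/s.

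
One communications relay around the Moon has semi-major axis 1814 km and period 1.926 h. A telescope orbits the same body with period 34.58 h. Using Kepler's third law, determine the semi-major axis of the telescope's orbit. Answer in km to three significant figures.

Kepler's third law: a³ ∝ T², so a₂ = a₁ (T₂/T₁)^(2/3).
T₂/T₁ = 17.95, (T₂/T₁)^(2/3) = 6.857.
a₂ = 1814 × 6.857 = 12440 km.

a₂ ≈ 12400 km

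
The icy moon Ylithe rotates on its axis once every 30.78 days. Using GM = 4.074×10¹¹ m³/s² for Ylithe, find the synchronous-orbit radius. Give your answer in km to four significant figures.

r_sync ≈ 41790 km

T = 30.78 days = 2.659×10⁶ s.
A synchronous orbit has period T, so by Kepler's third law a = (μT²/4π²)^(1/3).
μT²/4π² = 4.074×10¹¹ × (2.659×10⁶)² / 39.48 = 7.298×10²² m³.
a = 4.179×10⁷ m = 41790 km.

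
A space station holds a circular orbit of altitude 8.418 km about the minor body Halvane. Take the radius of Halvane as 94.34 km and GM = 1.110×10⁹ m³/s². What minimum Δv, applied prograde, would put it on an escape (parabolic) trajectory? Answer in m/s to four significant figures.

r = 94.34 + 8.418 = 102.76 km = 1.0276×10⁵ m.
Circular speed v_c = √(μ/r) = 103.9 m/s.
Escape speed v_esc = √(2μ/r) = √2 × v_c = 147.0 m/s.
Δv = v_esc − v_c = 43.05 m/s.

Δv ≈ 43.05 m/s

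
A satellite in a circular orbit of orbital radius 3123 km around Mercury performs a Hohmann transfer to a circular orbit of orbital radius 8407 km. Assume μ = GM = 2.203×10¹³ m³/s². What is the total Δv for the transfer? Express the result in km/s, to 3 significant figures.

r₁ = 3123 km = 3.123×10⁶ m.
r₂ = 8407 km = 8.407×10⁶ m.
Transfer ellipse a_t = (r₁ + r₂)/2 = 5.765×10⁶ m.
At r₁: circular v_c1 = √(μ/r₁) = 2656 m/s; transfer-periherm v_p = √[μ(2/r₁ − 1/a_t)] = 3207 m/s.
Δv₁ = v_p − v_c1 = 551.4 m/s.
At r₂: circular v_c2 = √(μ/r₂) = 1619 m/s; transfer-apoherm v_a = √[μ(2/r₂ − 1/a_t)] = 1191 m/s.
Δv₂ = v_c2 − v_a = 427.3 m/s.
Total Δv = Δv₁ + Δv₂ = 978.7 m/s = 0.9787 km/s.

Δv_total ≈ 0.979 km/s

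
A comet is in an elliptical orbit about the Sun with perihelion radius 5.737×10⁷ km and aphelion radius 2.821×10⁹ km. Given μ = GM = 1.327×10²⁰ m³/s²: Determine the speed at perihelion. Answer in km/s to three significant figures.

v ≈ 67.3 km/s

Semi-major axis a = (r_p + r_a)/2 = 1.4392×10⁹ km = 1.439×10¹² m.
Vis-viva: v² = μ(2/r − 1/a) = 1.327×10²⁰ × (3.486×10⁻¹¹ − 6.948×10⁻¹³) = 4.534×10⁹ m²/s².
v = 67330 m/s = 67.33 km/s.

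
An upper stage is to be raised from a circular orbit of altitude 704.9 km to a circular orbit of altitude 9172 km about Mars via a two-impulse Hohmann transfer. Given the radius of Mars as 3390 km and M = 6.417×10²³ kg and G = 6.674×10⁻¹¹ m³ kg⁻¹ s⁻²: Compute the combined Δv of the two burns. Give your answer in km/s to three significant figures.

Δv_total ≈ 1.29 km/s

μ = GM = 6.674×10⁻¹¹ × 6.417×10²³ = 4.283×10¹³ m³/s².
r₁ = 3390 + 704.9 = 4094.9 km = 4.0949×10⁶ m.
r₂ = 3390 + 9172 = 12562 km = 1.2562×10⁷ m.
Transfer ellipse a_t = (r₁ + r₂)/2 = 8.328×10⁶ m.
At r₁: circular v_c1 = √(μ/r₁) = 3234 m/s; transfer-periapsis v_p = √[μ(2/r₁ − 1/a_t)] = 3972 m/s.
Δv₁ = v_p − v_c1 = 737.8 m/s.
At r₂: circular v_c2 = √(μ/r₂) = 1846 m/s; transfer-apoapsis v_a = √[μ(2/r₂ − 1/a_t)] = 1295 m/s.
Δv₂ = v_c2 − v_a = 551.7 m/s.
Total Δv = Δv₁ + Δv₂ = 1290 m/s = 1.290 km/s.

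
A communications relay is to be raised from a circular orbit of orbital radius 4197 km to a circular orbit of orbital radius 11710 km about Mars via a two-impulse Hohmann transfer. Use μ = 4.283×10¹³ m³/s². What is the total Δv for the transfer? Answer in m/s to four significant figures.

r₁ = 4197 km = 4.197×10⁶ m.
r₂ = 11710 km = 1.171×10⁷ m.
Transfer ellipse a_t = (r₁ + r₂)/2 = 7.954×10⁶ m.
At r₁: circular v_c1 = √(μ/r₁) = 3195 m/s; transfer-periapsis v_p = √[μ(2/r₁ − 1/a_t)] = 3876 m/s.
Δv₁ = v_p − v_c1 = 681.7 m/s.
At r₂: circular v_c2 = √(μ/r₂) = 1912 m/s; transfer-apoapsis v_a = √[μ(2/r₂ − 1/a_t)] = 1389 m/s.
Δv₂ = v_c2 − v_a = 523.2 m/s.
Total Δv = Δv₁ + Δv₂ = 1205 m/s.

Δv_total ≈ 1205 m/s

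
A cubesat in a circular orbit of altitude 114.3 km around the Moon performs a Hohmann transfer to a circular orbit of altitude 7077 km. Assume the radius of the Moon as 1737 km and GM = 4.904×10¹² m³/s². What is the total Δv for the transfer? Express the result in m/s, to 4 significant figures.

Δv_total ≈ 771.3 m/s

r₁ = 1737 + 114.3 = 1851.3 km = 1.8513×10⁶ m.
r₂ = 1737 + 7077 = 8814.0 km = 8.8140×10⁶ m.
Transfer ellipse a_t = (r₁ + r₂)/2 = 5.333×10⁶ m.
At r₁: circular v_c1 = √(μ/r₁) = 1628 m/s; transfer-perilune v_p = √[μ(2/r₁ − 1/a_t)] = 2092 m/s.
Δv₁ = v_p − v_c1 = 464.9 m/s.
At r₂: circular v_c2 = √(μ/r₂) = 745.9 m/s; transfer-apolune v_a = √[μ(2/r₂ − 1/a_t)] = 439.5 m/s.
Δv₂ = v_c2 − v_a = 306.4 m/s.
Total Δv = Δv₁ + Δv₂ = 771.3 m/s.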